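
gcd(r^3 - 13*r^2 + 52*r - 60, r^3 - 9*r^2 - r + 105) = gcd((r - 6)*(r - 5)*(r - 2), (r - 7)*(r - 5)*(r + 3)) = r - 5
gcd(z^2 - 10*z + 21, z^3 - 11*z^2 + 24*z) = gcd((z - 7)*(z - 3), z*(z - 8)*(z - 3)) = z - 3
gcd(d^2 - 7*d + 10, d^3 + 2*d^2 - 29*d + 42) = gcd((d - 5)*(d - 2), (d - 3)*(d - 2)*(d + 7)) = d - 2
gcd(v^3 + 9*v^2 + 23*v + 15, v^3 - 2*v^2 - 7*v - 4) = v + 1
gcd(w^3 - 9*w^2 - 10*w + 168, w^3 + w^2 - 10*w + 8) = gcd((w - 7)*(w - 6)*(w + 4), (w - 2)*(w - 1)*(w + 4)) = w + 4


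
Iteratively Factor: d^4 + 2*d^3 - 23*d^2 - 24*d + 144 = (d + 4)*(d^3 - 2*d^2 - 15*d + 36) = (d - 3)*(d + 4)*(d^2 + d - 12) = (d - 3)*(d + 4)^2*(d - 3)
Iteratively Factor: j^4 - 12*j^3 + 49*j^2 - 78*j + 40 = (j - 2)*(j^3 - 10*j^2 + 29*j - 20) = (j - 5)*(j - 2)*(j^2 - 5*j + 4) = (j - 5)*(j - 2)*(j - 1)*(j - 4)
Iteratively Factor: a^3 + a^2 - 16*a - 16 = (a + 4)*(a^2 - 3*a - 4) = (a + 1)*(a + 4)*(a - 4)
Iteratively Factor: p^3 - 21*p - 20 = (p - 5)*(p^2 + 5*p + 4) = (p - 5)*(p + 1)*(p + 4)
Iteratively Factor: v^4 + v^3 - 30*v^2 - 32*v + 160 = (v - 2)*(v^3 + 3*v^2 - 24*v - 80) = (v - 2)*(v + 4)*(v^2 - v - 20) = (v - 2)*(v + 4)^2*(v - 5)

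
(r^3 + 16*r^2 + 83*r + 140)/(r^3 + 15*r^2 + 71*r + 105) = (r + 4)/(r + 3)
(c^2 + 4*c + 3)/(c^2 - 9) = (c + 1)/(c - 3)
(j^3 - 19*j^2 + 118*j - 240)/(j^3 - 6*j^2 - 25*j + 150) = (j - 8)/(j + 5)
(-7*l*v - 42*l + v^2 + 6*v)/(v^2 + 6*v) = (-7*l + v)/v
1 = 1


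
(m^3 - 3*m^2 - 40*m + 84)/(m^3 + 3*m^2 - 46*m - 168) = (m - 2)/(m + 4)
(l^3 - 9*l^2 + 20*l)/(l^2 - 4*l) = l - 5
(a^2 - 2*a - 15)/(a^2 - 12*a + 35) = (a + 3)/(a - 7)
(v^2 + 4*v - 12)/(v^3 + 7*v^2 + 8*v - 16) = (v^2 + 4*v - 12)/(v^3 + 7*v^2 + 8*v - 16)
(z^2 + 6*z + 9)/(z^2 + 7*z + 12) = (z + 3)/(z + 4)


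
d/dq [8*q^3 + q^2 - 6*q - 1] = 24*q^2 + 2*q - 6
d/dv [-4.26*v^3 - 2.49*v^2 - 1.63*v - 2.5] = -12.78*v^2 - 4.98*v - 1.63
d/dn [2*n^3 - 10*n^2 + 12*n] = 6*n^2 - 20*n + 12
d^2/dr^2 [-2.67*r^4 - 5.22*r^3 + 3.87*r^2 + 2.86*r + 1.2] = -32.04*r^2 - 31.32*r + 7.74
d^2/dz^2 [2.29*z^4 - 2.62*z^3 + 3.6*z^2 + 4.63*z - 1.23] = 27.48*z^2 - 15.72*z + 7.2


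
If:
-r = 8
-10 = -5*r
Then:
No Solution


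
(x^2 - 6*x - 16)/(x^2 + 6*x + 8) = (x - 8)/(x + 4)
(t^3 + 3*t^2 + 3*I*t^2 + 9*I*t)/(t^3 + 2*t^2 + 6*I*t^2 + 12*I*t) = (t^2 + t*(3 + 3*I) + 9*I)/(t^2 + t*(2 + 6*I) + 12*I)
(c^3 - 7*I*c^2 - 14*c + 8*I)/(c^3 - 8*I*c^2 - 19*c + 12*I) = (c - 2*I)/(c - 3*I)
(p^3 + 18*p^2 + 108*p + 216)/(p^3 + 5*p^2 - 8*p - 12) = (p^2 + 12*p + 36)/(p^2 - p - 2)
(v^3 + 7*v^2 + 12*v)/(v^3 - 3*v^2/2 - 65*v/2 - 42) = 2*v*(v + 3)/(2*v^2 - 11*v - 21)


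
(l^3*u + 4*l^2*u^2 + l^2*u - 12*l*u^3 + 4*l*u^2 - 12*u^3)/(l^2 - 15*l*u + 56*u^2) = u*(l^3 + 4*l^2*u + l^2 - 12*l*u^2 + 4*l*u - 12*u^2)/(l^2 - 15*l*u + 56*u^2)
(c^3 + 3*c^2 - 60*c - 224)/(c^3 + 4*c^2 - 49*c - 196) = (c - 8)/(c - 7)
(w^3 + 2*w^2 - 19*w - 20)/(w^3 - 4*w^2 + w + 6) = (w^2 + w - 20)/(w^2 - 5*w + 6)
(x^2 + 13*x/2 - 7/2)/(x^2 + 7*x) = (x - 1/2)/x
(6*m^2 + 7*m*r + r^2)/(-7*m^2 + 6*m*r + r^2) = (6*m^2 + 7*m*r + r^2)/(-7*m^2 + 6*m*r + r^2)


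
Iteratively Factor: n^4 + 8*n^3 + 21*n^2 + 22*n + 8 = (n + 1)*(n^3 + 7*n^2 + 14*n + 8) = (n + 1)^2*(n^2 + 6*n + 8) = (n + 1)^2*(n + 4)*(n + 2)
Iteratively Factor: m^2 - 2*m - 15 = (m - 5)*(m + 3)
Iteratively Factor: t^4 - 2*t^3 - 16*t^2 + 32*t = (t + 4)*(t^3 - 6*t^2 + 8*t) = (t - 4)*(t + 4)*(t^2 - 2*t) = (t - 4)*(t - 2)*(t + 4)*(t)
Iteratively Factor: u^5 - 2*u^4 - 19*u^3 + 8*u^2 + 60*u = (u - 2)*(u^4 - 19*u^2 - 30*u) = (u - 2)*(u + 3)*(u^3 - 3*u^2 - 10*u) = (u - 5)*(u - 2)*(u + 3)*(u^2 + 2*u) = (u - 5)*(u - 2)*(u + 2)*(u + 3)*(u)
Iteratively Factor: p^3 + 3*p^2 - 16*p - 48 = (p - 4)*(p^2 + 7*p + 12) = (p - 4)*(p + 4)*(p + 3)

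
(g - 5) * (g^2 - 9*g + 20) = g^3 - 14*g^2 + 65*g - 100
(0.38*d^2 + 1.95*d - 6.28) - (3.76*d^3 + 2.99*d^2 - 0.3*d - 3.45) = -3.76*d^3 - 2.61*d^2 + 2.25*d - 2.83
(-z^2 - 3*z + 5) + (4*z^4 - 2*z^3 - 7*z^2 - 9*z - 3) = 4*z^4 - 2*z^3 - 8*z^2 - 12*z + 2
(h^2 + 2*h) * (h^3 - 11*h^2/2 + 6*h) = h^5 - 7*h^4/2 - 5*h^3 + 12*h^2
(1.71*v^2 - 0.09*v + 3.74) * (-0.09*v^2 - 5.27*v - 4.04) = -0.1539*v^4 - 9.0036*v^3 - 6.7707*v^2 - 19.3462*v - 15.1096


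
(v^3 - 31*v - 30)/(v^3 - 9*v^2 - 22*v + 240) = (v + 1)/(v - 8)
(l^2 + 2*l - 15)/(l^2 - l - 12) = (-l^2 - 2*l + 15)/(-l^2 + l + 12)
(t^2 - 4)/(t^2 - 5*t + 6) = (t + 2)/(t - 3)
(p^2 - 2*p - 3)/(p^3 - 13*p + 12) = (p + 1)/(p^2 + 3*p - 4)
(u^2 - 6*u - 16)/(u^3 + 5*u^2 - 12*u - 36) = (u - 8)/(u^2 + 3*u - 18)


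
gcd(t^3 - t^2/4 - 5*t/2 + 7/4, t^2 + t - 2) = t - 1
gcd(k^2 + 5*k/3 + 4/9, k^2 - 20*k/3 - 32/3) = k + 4/3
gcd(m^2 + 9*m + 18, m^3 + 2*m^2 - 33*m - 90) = m + 3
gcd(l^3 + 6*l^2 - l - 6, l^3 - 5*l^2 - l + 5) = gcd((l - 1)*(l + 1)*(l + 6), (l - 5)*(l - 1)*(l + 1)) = l^2 - 1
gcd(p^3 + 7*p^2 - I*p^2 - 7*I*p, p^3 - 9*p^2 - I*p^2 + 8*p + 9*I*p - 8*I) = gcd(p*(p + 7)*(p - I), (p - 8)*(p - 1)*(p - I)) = p - I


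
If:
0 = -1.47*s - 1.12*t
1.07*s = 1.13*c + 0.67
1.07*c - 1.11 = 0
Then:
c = 1.04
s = 1.72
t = -2.26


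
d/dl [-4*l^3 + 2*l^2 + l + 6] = -12*l^2 + 4*l + 1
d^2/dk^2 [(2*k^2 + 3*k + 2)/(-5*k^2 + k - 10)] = 2*(-85*k^3 + 150*k^2 + 480*k - 132)/(125*k^6 - 75*k^5 + 765*k^4 - 301*k^3 + 1530*k^2 - 300*k + 1000)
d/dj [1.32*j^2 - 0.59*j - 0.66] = 2.64*j - 0.59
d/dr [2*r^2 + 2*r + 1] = 4*r + 2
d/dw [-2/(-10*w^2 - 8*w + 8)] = 2*(-5*w - 2)/(5*w^2 + 4*w - 4)^2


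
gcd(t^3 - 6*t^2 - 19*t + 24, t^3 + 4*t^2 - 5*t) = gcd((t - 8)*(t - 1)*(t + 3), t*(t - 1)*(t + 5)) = t - 1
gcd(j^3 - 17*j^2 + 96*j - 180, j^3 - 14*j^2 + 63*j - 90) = j^2 - 11*j + 30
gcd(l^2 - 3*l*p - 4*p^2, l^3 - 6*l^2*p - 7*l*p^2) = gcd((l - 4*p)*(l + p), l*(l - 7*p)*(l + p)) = l + p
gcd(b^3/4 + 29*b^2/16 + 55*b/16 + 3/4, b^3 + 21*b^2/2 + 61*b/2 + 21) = 1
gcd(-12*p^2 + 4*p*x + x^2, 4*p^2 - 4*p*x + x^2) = -2*p + x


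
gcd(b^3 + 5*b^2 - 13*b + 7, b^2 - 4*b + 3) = b - 1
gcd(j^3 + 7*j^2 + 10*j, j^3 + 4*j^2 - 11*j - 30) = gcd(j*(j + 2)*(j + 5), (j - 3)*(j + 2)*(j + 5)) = j^2 + 7*j + 10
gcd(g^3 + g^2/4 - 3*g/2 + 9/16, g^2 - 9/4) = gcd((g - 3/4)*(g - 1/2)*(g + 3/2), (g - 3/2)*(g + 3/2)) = g + 3/2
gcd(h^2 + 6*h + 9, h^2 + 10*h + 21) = h + 3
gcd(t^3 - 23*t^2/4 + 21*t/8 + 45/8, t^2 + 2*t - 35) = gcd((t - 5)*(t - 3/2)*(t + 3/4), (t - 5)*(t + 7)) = t - 5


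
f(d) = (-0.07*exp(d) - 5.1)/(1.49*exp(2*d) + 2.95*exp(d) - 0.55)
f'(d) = (-0.07*exp(d) - 5.1)*(-2.98*exp(2*d) - 2.95*exp(d))/(1.49*exp(2*d) + 2.95*exp(d) - 0.55)^2 - 0.07*exp(d)/(1.49*exp(2*d) + 2.95*exp(d) - 0.55) = (0.1043*exp(2*d) + 15.198*exp(d) + 15.0835)*exp(d)/(2.2201*exp(4*d) + 8.791*exp(3*d) + 7.0635*exp(2*d) - 3.245*exp(d) + 0.3025)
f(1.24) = -0.19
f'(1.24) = 0.32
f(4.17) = -0.00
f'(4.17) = 0.00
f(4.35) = -0.00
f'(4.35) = 0.00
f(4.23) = -0.00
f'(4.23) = 0.00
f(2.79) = -0.01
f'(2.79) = 0.02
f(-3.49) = 11.12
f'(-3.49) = 2.25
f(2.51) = -0.02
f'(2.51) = 0.04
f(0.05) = -1.23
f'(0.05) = 1.86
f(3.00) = -0.00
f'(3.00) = 0.02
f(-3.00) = 12.78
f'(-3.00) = 4.94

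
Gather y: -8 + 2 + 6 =0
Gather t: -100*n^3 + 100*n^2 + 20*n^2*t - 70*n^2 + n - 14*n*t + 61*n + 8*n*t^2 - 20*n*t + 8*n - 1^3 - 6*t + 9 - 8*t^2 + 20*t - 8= -100*n^3 + 30*n^2 + 70*n + t^2*(8*n - 8) + t*(20*n^2 - 34*n + 14)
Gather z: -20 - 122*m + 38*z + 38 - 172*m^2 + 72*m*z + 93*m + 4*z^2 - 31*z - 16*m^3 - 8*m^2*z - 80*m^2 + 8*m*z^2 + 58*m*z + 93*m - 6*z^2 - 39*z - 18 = -16*m^3 - 252*m^2 + 64*m + z^2*(8*m - 2) + z*(-8*m^2 + 130*m - 32)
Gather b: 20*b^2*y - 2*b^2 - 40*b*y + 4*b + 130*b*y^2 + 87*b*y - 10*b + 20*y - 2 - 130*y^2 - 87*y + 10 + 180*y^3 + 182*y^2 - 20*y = b^2*(20*y - 2) + b*(130*y^2 + 47*y - 6) + 180*y^3 + 52*y^2 - 87*y + 8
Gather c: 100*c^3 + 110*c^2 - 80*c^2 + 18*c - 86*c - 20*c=100*c^3 + 30*c^2 - 88*c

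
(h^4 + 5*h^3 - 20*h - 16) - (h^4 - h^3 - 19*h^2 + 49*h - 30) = 6*h^3 + 19*h^2 - 69*h + 14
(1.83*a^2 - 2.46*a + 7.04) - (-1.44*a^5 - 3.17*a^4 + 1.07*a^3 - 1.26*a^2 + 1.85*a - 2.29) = 1.44*a^5 + 3.17*a^4 - 1.07*a^3 + 3.09*a^2 - 4.31*a + 9.33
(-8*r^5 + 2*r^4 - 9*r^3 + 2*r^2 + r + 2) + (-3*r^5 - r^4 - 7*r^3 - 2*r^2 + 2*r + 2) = -11*r^5 + r^4 - 16*r^3 + 3*r + 4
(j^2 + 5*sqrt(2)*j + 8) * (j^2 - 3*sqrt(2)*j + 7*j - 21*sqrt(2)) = j^4 + 2*sqrt(2)*j^3 + 7*j^3 - 22*j^2 + 14*sqrt(2)*j^2 - 154*j - 24*sqrt(2)*j - 168*sqrt(2)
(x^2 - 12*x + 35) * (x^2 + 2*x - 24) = x^4 - 10*x^3 - 13*x^2 + 358*x - 840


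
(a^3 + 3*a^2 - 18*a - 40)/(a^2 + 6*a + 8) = (a^2 + a - 20)/(a + 4)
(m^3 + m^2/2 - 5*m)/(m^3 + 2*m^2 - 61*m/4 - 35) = 2*m*(m - 2)/(2*m^2 - m - 28)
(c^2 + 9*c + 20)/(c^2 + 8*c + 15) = (c + 4)/(c + 3)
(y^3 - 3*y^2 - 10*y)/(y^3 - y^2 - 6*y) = (y - 5)/(y - 3)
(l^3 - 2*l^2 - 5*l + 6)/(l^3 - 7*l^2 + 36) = (l - 1)/(l - 6)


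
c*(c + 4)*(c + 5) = c^3 + 9*c^2 + 20*c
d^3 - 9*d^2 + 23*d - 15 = (d - 5)*(d - 3)*(d - 1)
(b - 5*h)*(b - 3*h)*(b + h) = b^3 - 7*b^2*h + 7*b*h^2 + 15*h^3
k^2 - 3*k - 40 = (k - 8)*(k + 5)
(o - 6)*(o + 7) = o^2 + o - 42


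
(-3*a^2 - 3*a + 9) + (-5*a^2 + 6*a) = -8*a^2 + 3*a + 9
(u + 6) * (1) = u + 6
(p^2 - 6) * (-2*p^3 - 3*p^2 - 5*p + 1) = -2*p^5 - 3*p^4 + 7*p^3 + 19*p^2 + 30*p - 6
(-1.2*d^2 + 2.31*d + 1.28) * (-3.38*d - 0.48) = 4.056*d^3 - 7.2318*d^2 - 5.4352*d - 0.6144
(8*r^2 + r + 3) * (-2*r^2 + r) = -16*r^4 + 6*r^3 - 5*r^2 + 3*r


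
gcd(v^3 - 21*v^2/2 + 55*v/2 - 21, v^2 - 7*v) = v - 7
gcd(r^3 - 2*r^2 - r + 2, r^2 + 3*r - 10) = r - 2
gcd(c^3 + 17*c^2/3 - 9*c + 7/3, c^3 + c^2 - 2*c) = c - 1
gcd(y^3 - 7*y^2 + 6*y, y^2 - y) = y^2 - y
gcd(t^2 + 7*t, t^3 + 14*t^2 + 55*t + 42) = t + 7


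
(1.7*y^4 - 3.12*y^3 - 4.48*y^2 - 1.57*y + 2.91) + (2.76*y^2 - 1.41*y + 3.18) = 1.7*y^4 - 3.12*y^3 - 1.72*y^2 - 2.98*y + 6.09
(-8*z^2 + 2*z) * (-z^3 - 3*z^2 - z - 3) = 8*z^5 + 22*z^4 + 2*z^3 + 22*z^2 - 6*z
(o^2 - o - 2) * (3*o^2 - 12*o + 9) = 3*o^4 - 15*o^3 + 15*o^2 + 15*o - 18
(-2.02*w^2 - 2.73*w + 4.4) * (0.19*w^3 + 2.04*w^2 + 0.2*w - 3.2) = -0.3838*w^5 - 4.6395*w^4 - 5.1372*w^3 + 14.894*w^2 + 9.616*w - 14.08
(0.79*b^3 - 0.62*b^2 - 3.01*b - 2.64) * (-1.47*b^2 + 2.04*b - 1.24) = -1.1613*b^5 + 2.523*b^4 + 2.1803*b^3 - 1.4908*b^2 - 1.6532*b + 3.2736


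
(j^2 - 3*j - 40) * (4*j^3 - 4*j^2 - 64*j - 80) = 4*j^5 - 16*j^4 - 212*j^3 + 272*j^2 + 2800*j + 3200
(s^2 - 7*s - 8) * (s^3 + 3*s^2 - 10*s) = s^5 - 4*s^4 - 39*s^3 + 46*s^2 + 80*s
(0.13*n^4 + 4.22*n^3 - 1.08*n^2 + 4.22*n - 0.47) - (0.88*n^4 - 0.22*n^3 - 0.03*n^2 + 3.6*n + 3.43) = -0.75*n^4 + 4.44*n^3 - 1.05*n^2 + 0.62*n - 3.9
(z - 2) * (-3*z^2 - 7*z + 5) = -3*z^3 - z^2 + 19*z - 10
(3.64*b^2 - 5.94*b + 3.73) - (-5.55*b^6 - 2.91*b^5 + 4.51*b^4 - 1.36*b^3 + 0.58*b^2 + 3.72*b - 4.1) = 5.55*b^6 + 2.91*b^5 - 4.51*b^4 + 1.36*b^3 + 3.06*b^2 - 9.66*b + 7.83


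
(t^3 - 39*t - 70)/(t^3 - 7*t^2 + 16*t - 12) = (t^3 - 39*t - 70)/(t^3 - 7*t^2 + 16*t - 12)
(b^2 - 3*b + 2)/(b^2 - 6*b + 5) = (b - 2)/(b - 5)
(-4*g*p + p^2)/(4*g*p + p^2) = (-4*g + p)/(4*g + p)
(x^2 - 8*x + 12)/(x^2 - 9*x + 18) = (x - 2)/(x - 3)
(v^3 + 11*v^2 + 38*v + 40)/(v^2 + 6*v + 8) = v + 5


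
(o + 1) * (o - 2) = o^2 - o - 2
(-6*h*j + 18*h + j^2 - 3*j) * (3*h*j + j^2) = -18*h^2*j^2 + 54*h^2*j - 3*h*j^3 + 9*h*j^2 + j^4 - 3*j^3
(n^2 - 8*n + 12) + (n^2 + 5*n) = 2*n^2 - 3*n + 12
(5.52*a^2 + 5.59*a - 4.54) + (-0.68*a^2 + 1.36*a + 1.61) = 4.84*a^2 + 6.95*a - 2.93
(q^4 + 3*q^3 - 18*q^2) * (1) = q^4 + 3*q^3 - 18*q^2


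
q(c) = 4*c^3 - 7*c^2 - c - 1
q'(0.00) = -1.00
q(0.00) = -1.00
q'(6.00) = 347.00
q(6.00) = 605.00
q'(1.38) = 2.53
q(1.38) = -5.20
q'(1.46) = 4.14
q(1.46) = -4.93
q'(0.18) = -3.13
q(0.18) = -1.38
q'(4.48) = 177.12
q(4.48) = 213.69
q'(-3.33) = 178.69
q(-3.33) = -223.00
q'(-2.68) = 122.71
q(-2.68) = -125.59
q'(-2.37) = 99.58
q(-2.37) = -91.20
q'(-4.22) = 271.78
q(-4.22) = -422.04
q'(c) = 12*c^2 - 14*c - 1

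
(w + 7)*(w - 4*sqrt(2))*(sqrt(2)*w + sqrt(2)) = sqrt(2)*w^3 - 8*w^2 + 8*sqrt(2)*w^2 - 64*w + 7*sqrt(2)*w - 56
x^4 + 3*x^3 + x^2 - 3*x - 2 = (x - 1)*(x + 1)^2*(x + 2)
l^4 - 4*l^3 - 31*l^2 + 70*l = l*(l - 7)*(l - 2)*(l + 5)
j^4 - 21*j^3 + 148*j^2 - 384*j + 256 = (j - 8)^2*(j - 4)*(j - 1)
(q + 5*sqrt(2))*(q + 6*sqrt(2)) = q^2 + 11*sqrt(2)*q + 60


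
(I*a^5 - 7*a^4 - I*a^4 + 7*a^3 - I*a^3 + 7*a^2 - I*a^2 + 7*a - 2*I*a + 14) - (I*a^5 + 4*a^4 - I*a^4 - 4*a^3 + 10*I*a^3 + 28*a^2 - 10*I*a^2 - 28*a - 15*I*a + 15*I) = -11*a^4 + 11*a^3 - 11*I*a^3 - 21*a^2 + 9*I*a^2 + 35*a + 13*I*a + 14 - 15*I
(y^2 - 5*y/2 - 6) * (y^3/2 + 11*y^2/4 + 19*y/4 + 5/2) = y^5/2 + 3*y^4/2 - 41*y^3/8 - 207*y^2/8 - 139*y/4 - 15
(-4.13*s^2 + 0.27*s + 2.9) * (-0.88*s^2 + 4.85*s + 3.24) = 3.6344*s^4 - 20.2681*s^3 - 14.6237*s^2 + 14.9398*s + 9.396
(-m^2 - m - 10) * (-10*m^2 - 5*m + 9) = 10*m^4 + 15*m^3 + 96*m^2 + 41*m - 90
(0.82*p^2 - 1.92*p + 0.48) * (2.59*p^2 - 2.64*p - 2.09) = 2.1238*p^4 - 7.1376*p^3 + 4.5982*p^2 + 2.7456*p - 1.0032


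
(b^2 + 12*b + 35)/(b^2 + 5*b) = (b + 7)/b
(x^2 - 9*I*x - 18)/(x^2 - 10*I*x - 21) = (x - 6*I)/(x - 7*I)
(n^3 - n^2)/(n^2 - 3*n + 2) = n^2/(n - 2)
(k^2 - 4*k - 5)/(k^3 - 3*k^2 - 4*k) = (k - 5)/(k*(k - 4))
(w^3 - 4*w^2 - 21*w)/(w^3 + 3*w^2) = (w - 7)/w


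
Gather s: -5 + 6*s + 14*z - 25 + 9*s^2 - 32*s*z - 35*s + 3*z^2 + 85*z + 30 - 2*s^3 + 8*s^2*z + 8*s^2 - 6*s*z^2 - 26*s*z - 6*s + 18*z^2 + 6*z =-2*s^3 + s^2*(8*z + 17) + s*(-6*z^2 - 58*z - 35) + 21*z^2 + 105*z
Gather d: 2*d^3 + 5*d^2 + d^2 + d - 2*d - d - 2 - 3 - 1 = 2*d^3 + 6*d^2 - 2*d - 6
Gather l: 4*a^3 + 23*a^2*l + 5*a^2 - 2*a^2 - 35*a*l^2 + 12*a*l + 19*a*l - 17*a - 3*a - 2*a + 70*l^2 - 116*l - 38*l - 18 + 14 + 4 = 4*a^3 + 3*a^2 - 22*a + l^2*(70 - 35*a) + l*(23*a^2 + 31*a - 154)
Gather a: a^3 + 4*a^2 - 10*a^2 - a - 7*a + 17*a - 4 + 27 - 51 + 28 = a^3 - 6*a^2 + 9*a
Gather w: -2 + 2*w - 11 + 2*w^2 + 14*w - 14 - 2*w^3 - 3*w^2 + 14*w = -2*w^3 - w^2 + 30*w - 27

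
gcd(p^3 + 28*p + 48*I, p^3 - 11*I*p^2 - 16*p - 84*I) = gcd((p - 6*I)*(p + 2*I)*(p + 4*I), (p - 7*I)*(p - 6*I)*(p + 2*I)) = p^2 - 4*I*p + 12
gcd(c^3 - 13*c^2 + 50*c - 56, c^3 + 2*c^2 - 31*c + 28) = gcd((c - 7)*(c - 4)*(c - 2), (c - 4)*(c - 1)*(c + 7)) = c - 4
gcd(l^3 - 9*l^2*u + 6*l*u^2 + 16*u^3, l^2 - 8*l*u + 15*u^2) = 1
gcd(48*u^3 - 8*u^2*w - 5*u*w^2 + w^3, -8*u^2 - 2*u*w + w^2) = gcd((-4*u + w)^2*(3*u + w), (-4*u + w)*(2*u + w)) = 4*u - w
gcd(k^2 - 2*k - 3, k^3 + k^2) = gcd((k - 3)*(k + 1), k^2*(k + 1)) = k + 1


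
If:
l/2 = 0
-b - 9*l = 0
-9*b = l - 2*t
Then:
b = 0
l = 0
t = 0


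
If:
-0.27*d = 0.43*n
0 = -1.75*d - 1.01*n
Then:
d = 0.00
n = 0.00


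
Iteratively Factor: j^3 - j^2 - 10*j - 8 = (j - 4)*(j^2 + 3*j + 2) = (j - 4)*(j + 1)*(j + 2)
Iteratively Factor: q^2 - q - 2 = (q - 2)*(q + 1)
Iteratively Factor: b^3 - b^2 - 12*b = (b - 4)*(b^2 + 3*b) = b*(b - 4)*(b + 3)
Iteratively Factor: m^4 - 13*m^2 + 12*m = (m - 1)*(m^3 + m^2 - 12*m) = m*(m - 1)*(m^2 + m - 12) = m*(m - 1)*(m + 4)*(m - 3)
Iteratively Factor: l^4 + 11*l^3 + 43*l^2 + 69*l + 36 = (l + 3)*(l^3 + 8*l^2 + 19*l + 12) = (l + 1)*(l + 3)*(l^2 + 7*l + 12) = (l + 1)*(l + 3)*(l + 4)*(l + 3)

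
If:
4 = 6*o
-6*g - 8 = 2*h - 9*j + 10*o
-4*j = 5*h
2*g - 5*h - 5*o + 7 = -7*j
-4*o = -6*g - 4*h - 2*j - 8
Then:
No Solution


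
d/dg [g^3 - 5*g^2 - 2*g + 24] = 3*g^2 - 10*g - 2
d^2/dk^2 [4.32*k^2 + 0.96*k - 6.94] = 8.64000000000000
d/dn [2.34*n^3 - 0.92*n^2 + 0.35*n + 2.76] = 7.02*n^2 - 1.84*n + 0.35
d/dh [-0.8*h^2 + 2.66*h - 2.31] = 2.66 - 1.6*h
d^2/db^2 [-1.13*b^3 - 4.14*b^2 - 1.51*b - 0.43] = -6.78*b - 8.28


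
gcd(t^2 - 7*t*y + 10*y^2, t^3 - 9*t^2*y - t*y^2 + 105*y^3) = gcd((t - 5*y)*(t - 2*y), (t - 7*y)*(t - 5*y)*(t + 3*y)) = -t + 5*y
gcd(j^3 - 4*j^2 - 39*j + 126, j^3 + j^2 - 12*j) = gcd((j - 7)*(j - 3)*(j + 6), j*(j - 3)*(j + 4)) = j - 3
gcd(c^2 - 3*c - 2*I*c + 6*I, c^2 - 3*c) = c - 3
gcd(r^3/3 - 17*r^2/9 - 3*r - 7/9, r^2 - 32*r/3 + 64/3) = 1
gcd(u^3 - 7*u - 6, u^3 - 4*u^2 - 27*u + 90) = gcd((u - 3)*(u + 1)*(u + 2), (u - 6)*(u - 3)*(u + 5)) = u - 3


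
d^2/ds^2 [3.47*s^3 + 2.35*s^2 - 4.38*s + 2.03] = 20.82*s + 4.7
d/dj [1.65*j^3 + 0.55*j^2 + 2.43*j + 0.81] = 4.95*j^2 + 1.1*j + 2.43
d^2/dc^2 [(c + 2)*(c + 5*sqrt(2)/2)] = 2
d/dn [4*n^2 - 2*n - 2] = 8*n - 2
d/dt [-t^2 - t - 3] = -2*t - 1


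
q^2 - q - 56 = (q - 8)*(q + 7)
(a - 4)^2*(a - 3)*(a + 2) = a^4 - 9*a^3 + 18*a^2 + 32*a - 96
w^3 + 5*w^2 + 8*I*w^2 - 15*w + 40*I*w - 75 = (w + 5)*(w + 3*I)*(w + 5*I)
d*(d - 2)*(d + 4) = d^3 + 2*d^2 - 8*d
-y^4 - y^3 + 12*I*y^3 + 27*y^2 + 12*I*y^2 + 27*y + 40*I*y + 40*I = (y - 8*I)*(y - 5*I)*(-I*y + 1)*(-I*y - I)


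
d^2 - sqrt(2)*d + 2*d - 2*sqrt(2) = (d + 2)*(d - sqrt(2))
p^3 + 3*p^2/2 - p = p*(p - 1/2)*(p + 2)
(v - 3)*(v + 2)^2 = v^3 + v^2 - 8*v - 12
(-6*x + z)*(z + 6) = -6*x*z - 36*x + z^2 + 6*z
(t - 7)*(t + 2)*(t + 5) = t^3 - 39*t - 70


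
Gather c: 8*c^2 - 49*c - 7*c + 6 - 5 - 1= 8*c^2 - 56*c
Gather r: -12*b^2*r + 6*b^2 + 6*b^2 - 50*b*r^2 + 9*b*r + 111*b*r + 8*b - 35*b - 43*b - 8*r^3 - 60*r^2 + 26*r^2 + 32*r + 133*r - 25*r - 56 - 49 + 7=12*b^2 - 70*b - 8*r^3 + r^2*(-50*b - 34) + r*(-12*b^2 + 120*b + 140) - 98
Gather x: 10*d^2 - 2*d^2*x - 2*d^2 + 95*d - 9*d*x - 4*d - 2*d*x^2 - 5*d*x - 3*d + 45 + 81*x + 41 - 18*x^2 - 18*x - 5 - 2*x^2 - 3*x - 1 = 8*d^2 + 88*d + x^2*(-2*d - 20) + x*(-2*d^2 - 14*d + 60) + 80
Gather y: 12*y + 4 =12*y + 4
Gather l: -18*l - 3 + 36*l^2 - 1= 36*l^2 - 18*l - 4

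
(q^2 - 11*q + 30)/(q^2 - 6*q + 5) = (q - 6)/(q - 1)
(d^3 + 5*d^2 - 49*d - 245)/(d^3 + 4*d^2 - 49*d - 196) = (d + 5)/(d + 4)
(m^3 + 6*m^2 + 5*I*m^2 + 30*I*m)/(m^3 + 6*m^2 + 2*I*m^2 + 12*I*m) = (m + 5*I)/(m + 2*I)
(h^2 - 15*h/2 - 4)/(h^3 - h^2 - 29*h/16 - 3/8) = 8*(-2*h^2 + 15*h + 8)/(-16*h^3 + 16*h^2 + 29*h + 6)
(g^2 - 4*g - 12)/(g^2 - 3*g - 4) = (-g^2 + 4*g + 12)/(-g^2 + 3*g + 4)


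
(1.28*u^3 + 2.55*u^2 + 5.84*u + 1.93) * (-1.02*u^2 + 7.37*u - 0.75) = -1.3056*u^5 + 6.8326*u^4 + 11.8767*u^3 + 39.1597*u^2 + 9.8441*u - 1.4475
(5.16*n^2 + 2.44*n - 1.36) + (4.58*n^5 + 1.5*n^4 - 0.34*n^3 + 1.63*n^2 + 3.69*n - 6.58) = 4.58*n^5 + 1.5*n^4 - 0.34*n^3 + 6.79*n^2 + 6.13*n - 7.94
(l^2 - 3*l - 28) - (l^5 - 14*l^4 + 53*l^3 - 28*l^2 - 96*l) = -l^5 + 14*l^4 - 53*l^3 + 29*l^2 + 93*l - 28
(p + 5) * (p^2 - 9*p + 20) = p^3 - 4*p^2 - 25*p + 100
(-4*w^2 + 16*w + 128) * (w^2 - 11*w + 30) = -4*w^4 + 60*w^3 - 168*w^2 - 928*w + 3840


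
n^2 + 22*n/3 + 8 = (n + 4/3)*(n + 6)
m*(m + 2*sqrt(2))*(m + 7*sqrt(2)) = m^3 + 9*sqrt(2)*m^2 + 28*m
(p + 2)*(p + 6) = p^2 + 8*p + 12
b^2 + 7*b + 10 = (b + 2)*(b + 5)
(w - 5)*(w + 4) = w^2 - w - 20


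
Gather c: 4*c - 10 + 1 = 4*c - 9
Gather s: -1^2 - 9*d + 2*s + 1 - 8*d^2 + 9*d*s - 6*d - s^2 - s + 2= -8*d^2 - 15*d - s^2 + s*(9*d + 1) + 2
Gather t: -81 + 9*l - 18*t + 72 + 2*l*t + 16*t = 9*l + t*(2*l - 2) - 9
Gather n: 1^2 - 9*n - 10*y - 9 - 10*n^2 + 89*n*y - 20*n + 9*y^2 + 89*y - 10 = -10*n^2 + n*(89*y - 29) + 9*y^2 + 79*y - 18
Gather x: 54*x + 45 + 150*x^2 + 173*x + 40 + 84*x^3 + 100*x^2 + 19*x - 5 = 84*x^3 + 250*x^2 + 246*x + 80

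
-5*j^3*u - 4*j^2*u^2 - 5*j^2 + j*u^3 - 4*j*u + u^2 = (-5*j + u)*(j + u)*(j*u + 1)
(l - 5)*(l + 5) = l^2 - 25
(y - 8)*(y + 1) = y^2 - 7*y - 8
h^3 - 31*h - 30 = (h - 6)*(h + 1)*(h + 5)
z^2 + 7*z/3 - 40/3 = (z - 8/3)*(z + 5)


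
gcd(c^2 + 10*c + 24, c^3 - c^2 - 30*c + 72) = c + 6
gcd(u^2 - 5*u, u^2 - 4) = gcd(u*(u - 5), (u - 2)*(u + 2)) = 1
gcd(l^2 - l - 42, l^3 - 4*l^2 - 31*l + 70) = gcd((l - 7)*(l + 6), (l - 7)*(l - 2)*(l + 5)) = l - 7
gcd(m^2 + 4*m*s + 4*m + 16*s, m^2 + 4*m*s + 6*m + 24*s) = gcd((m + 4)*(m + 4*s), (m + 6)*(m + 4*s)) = m + 4*s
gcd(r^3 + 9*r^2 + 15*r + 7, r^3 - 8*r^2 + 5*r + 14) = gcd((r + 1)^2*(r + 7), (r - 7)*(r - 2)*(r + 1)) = r + 1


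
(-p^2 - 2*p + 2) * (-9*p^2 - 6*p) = 9*p^4 + 24*p^3 - 6*p^2 - 12*p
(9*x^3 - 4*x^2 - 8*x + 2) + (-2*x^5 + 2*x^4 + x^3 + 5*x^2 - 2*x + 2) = -2*x^5 + 2*x^4 + 10*x^3 + x^2 - 10*x + 4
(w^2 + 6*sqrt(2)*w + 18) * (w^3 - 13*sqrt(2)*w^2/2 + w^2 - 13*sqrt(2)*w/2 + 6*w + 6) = w^5 - sqrt(2)*w^4/2 + w^4 - 54*w^3 - sqrt(2)*w^3/2 - 81*sqrt(2)*w^2 - 54*w^2 - 81*sqrt(2)*w + 108*w + 108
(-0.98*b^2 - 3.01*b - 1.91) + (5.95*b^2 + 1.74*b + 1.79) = 4.97*b^2 - 1.27*b - 0.12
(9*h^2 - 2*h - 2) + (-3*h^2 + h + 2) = 6*h^2 - h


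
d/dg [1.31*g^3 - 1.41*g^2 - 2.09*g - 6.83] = 3.93*g^2 - 2.82*g - 2.09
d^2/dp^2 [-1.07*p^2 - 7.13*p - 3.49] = -2.14000000000000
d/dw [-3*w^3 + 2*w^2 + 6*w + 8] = -9*w^2 + 4*w + 6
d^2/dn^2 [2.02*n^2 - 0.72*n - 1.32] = 4.04000000000000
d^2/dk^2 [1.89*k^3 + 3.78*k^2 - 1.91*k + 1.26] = 11.34*k + 7.56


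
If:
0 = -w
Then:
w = 0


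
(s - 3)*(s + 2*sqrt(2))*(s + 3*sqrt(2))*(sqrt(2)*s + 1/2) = sqrt(2)*s^4 - 3*sqrt(2)*s^3 + 21*s^3/2 - 63*s^2/2 + 29*sqrt(2)*s^2/2 - 87*sqrt(2)*s/2 + 6*s - 18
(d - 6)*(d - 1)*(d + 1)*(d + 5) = d^4 - d^3 - 31*d^2 + d + 30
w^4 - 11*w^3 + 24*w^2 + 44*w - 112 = (w - 7)*(w - 4)*(w - 2)*(w + 2)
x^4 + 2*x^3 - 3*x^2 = x^2*(x - 1)*(x + 3)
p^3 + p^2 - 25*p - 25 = (p - 5)*(p + 1)*(p + 5)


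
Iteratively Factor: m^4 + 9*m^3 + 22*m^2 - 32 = (m + 2)*(m^3 + 7*m^2 + 8*m - 16) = (m + 2)*(m + 4)*(m^2 + 3*m - 4) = (m - 1)*(m + 2)*(m + 4)*(m + 4)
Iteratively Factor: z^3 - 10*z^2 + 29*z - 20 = (z - 1)*(z^2 - 9*z + 20) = (z - 5)*(z - 1)*(z - 4)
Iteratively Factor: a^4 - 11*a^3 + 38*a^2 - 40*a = (a - 5)*(a^3 - 6*a^2 + 8*a) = (a - 5)*(a - 2)*(a^2 - 4*a) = (a - 5)*(a - 4)*(a - 2)*(a)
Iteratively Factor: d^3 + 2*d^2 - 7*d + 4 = (d + 4)*(d^2 - 2*d + 1) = (d - 1)*(d + 4)*(d - 1)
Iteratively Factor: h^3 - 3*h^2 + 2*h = (h - 2)*(h^2 - h) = (h - 2)*(h - 1)*(h)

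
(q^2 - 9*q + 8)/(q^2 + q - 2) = (q - 8)/(q + 2)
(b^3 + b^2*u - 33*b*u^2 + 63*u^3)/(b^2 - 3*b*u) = b + 4*u - 21*u^2/b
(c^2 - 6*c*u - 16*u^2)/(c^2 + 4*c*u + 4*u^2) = (c - 8*u)/(c + 2*u)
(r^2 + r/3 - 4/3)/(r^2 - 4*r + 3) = (r + 4/3)/(r - 3)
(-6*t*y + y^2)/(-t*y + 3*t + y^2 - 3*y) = y*(6*t - y)/(t*y - 3*t - y^2 + 3*y)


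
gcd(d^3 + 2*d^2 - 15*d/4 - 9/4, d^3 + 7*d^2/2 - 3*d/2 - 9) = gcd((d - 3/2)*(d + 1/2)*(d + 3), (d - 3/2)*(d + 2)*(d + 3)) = d^2 + 3*d/2 - 9/2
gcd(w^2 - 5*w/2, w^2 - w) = w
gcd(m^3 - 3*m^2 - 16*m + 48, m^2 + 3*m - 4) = m + 4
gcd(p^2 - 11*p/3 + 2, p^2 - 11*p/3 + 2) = p^2 - 11*p/3 + 2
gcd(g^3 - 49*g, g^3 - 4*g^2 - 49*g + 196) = g^2 - 49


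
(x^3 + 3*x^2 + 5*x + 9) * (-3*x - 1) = -3*x^4 - 10*x^3 - 18*x^2 - 32*x - 9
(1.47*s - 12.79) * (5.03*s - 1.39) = 7.3941*s^2 - 66.377*s + 17.7781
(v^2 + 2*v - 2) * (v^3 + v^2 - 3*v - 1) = v^5 + 3*v^4 - 3*v^3 - 9*v^2 + 4*v + 2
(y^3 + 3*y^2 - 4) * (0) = 0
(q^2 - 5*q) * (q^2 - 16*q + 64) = q^4 - 21*q^3 + 144*q^2 - 320*q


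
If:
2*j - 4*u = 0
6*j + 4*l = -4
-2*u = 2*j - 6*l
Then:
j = -1/2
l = -1/4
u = -1/4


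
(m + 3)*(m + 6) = m^2 + 9*m + 18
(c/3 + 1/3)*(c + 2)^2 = c^3/3 + 5*c^2/3 + 8*c/3 + 4/3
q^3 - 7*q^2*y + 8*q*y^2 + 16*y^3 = (q - 4*y)^2*(q + y)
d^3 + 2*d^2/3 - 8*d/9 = d*(d - 2/3)*(d + 4/3)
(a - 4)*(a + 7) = a^2 + 3*a - 28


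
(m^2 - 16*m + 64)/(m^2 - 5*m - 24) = (m - 8)/(m + 3)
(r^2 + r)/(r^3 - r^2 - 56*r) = (r + 1)/(r^2 - r - 56)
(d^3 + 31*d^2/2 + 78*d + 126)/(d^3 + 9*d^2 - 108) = (d + 7/2)/(d - 3)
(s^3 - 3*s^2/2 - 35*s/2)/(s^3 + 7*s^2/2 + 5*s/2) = (2*s^2 - 3*s - 35)/(2*s^2 + 7*s + 5)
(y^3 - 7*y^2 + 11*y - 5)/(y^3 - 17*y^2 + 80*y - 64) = (y^2 - 6*y + 5)/(y^2 - 16*y + 64)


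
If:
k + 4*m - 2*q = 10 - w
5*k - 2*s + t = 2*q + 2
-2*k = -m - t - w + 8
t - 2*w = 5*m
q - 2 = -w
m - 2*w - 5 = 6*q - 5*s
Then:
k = -586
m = -882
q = -1374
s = -921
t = -1658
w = 1376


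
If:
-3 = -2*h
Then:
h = 3/2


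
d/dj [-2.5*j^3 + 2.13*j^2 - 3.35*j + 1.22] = -7.5*j^2 + 4.26*j - 3.35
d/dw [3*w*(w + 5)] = 6*w + 15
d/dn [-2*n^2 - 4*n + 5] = -4*n - 4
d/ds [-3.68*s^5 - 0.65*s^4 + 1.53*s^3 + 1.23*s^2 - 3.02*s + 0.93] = -18.4*s^4 - 2.6*s^3 + 4.59*s^2 + 2.46*s - 3.02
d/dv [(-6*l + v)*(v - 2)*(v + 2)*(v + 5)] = -18*l*v^2 - 60*l*v + 24*l + 4*v^3 + 15*v^2 - 8*v - 20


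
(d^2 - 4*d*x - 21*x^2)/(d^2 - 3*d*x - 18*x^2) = (-d + 7*x)/(-d + 6*x)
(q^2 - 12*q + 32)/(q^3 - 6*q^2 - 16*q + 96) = (q - 8)/(q^2 - 2*q - 24)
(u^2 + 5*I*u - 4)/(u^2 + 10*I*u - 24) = (u + I)/(u + 6*I)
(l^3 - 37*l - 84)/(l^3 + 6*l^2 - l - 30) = (l^2 - 3*l - 28)/(l^2 + 3*l - 10)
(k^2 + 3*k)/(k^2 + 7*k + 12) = k/(k + 4)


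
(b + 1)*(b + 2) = b^2 + 3*b + 2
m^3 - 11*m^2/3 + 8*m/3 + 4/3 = (m - 2)^2*(m + 1/3)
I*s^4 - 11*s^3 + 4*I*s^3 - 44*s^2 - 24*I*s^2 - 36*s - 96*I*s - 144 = (s + 4)*(s + 6*I)^2*(I*s + 1)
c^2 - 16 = (c - 4)*(c + 4)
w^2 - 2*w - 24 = (w - 6)*(w + 4)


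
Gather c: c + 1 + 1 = c + 2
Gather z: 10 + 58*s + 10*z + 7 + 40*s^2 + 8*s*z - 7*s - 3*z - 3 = 40*s^2 + 51*s + z*(8*s + 7) + 14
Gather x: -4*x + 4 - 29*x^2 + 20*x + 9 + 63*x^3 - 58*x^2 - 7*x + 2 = 63*x^3 - 87*x^2 + 9*x + 15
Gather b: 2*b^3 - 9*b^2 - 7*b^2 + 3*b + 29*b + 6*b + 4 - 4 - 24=2*b^3 - 16*b^2 + 38*b - 24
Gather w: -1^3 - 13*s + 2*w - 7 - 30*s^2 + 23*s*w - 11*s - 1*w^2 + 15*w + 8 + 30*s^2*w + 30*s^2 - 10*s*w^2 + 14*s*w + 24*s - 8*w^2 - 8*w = w^2*(-10*s - 9) + w*(30*s^2 + 37*s + 9)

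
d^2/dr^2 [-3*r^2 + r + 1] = -6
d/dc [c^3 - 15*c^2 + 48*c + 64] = 3*c^2 - 30*c + 48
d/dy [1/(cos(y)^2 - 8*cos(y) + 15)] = 2*(cos(y) - 4)*sin(y)/(cos(y)^2 - 8*cos(y) + 15)^2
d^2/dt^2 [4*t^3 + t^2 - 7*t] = 24*t + 2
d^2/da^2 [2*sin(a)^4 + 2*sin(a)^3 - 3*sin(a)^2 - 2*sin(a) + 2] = -32*sin(a)^4 - 18*sin(a)^3 + 36*sin(a)^2 + 14*sin(a) - 6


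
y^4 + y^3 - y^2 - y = y*(y - 1)*(y + 1)^2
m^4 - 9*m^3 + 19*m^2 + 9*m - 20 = (m - 5)*(m - 4)*(m - 1)*(m + 1)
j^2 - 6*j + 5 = (j - 5)*(j - 1)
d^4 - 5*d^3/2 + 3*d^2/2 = d^2*(d - 3/2)*(d - 1)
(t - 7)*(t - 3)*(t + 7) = t^3 - 3*t^2 - 49*t + 147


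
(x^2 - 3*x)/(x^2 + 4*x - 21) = x/(x + 7)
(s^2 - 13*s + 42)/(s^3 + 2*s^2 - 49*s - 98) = (s - 6)/(s^2 + 9*s + 14)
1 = 1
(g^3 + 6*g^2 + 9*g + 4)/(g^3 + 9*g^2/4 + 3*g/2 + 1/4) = 4*(g + 4)/(4*g + 1)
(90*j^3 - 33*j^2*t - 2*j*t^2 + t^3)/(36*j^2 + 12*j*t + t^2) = (15*j^2 - 8*j*t + t^2)/(6*j + t)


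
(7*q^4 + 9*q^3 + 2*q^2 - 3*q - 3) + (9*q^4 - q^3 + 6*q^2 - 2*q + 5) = 16*q^4 + 8*q^3 + 8*q^2 - 5*q + 2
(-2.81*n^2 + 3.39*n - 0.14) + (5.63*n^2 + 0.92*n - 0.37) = 2.82*n^2 + 4.31*n - 0.51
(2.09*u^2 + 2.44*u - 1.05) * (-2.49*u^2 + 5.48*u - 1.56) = -5.2041*u^4 + 5.3776*u^3 + 12.7253*u^2 - 9.5604*u + 1.638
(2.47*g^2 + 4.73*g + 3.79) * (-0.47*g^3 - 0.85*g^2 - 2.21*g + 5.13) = -1.1609*g^5 - 4.3226*g^4 - 11.2605*g^3 - 1.0037*g^2 + 15.889*g + 19.4427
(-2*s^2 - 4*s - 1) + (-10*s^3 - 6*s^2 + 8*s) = -10*s^3 - 8*s^2 + 4*s - 1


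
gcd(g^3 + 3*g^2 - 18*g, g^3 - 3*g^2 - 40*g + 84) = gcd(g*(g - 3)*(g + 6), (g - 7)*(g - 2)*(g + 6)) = g + 6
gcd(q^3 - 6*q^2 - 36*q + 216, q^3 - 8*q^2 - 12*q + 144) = q^2 - 12*q + 36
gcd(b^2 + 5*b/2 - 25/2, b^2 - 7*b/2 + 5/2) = b - 5/2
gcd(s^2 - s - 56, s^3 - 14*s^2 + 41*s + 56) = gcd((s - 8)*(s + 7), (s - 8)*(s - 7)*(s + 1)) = s - 8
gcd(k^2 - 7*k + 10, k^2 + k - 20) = 1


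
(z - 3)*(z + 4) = z^2 + z - 12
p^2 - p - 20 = (p - 5)*(p + 4)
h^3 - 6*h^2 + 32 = (h - 4)^2*(h + 2)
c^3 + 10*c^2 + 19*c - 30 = (c - 1)*(c + 5)*(c + 6)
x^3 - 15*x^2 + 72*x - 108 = (x - 6)^2*(x - 3)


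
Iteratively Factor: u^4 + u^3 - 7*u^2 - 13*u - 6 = (u + 1)*(u^3 - 7*u - 6) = (u - 3)*(u + 1)*(u^2 + 3*u + 2) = (u - 3)*(u + 1)*(u + 2)*(u + 1)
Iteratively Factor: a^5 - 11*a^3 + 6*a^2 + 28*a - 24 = (a + 3)*(a^4 - 3*a^3 - 2*a^2 + 12*a - 8) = (a + 2)*(a + 3)*(a^3 - 5*a^2 + 8*a - 4) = (a - 2)*(a + 2)*(a + 3)*(a^2 - 3*a + 2) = (a - 2)*(a - 1)*(a + 2)*(a + 3)*(a - 2)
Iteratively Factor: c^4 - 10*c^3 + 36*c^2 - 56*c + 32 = (c - 4)*(c^3 - 6*c^2 + 12*c - 8) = (c - 4)*(c - 2)*(c^2 - 4*c + 4) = (c - 4)*(c - 2)^2*(c - 2)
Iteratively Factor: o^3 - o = (o - 1)*(o^2 + o) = o*(o - 1)*(o + 1)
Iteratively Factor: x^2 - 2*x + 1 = (x - 1)*(x - 1)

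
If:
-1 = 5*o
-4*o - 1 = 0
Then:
No Solution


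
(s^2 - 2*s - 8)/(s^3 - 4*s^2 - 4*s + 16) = 1/(s - 2)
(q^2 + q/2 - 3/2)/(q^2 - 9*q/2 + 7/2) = (2*q + 3)/(2*q - 7)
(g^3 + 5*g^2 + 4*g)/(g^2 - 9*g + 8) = g*(g^2 + 5*g + 4)/(g^2 - 9*g + 8)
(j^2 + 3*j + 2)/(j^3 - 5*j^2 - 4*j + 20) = (j + 1)/(j^2 - 7*j + 10)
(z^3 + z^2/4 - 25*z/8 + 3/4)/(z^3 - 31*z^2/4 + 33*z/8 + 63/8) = (4*z^2 + 7*z - 2)/(4*z^2 - 25*z - 21)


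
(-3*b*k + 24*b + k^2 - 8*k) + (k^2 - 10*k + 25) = -3*b*k + 24*b + 2*k^2 - 18*k + 25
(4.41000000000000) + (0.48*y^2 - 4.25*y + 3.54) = 0.48*y^2 - 4.25*y + 7.95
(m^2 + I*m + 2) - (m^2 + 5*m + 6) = -5*m + I*m - 4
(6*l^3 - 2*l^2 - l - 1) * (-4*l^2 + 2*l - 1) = -24*l^5 + 20*l^4 - 6*l^3 + 4*l^2 - l + 1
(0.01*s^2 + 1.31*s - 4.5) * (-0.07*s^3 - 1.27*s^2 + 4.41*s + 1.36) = -0.0007*s^5 - 0.1044*s^4 - 1.3046*s^3 + 11.5057*s^2 - 18.0634*s - 6.12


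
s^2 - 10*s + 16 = (s - 8)*(s - 2)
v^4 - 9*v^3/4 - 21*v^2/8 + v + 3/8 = (v - 3)*(v - 1/2)*(v + 1/4)*(v + 1)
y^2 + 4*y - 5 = (y - 1)*(y + 5)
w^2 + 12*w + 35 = (w + 5)*(w + 7)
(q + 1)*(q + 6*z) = q^2 + 6*q*z + q + 6*z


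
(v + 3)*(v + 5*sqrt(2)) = v^2 + 3*v + 5*sqrt(2)*v + 15*sqrt(2)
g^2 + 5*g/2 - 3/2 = (g - 1/2)*(g + 3)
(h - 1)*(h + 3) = h^2 + 2*h - 3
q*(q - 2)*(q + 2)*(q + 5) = q^4 + 5*q^3 - 4*q^2 - 20*q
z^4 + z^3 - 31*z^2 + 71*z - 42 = (z - 3)*(z - 2)*(z - 1)*(z + 7)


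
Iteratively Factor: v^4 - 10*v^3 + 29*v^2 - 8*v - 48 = (v - 3)*(v^3 - 7*v^2 + 8*v + 16) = (v - 3)*(v + 1)*(v^2 - 8*v + 16) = (v - 4)*(v - 3)*(v + 1)*(v - 4)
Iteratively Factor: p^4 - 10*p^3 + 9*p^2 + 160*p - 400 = (p - 4)*(p^3 - 6*p^2 - 15*p + 100) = (p - 4)*(p + 4)*(p^2 - 10*p + 25) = (p - 5)*(p - 4)*(p + 4)*(p - 5)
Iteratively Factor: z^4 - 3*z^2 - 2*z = (z - 2)*(z^3 + 2*z^2 + z) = (z - 2)*(z + 1)*(z^2 + z) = z*(z - 2)*(z + 1)*(z + 1)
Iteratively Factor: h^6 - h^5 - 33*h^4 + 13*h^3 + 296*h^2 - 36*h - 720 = (h + 3)*(h^5 - 4*h^4 - 21*h^3 + 76*h^2 + 68*h - 240) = (h + 2)*(h + 3)*(h^4 - 6*h^3 - 9*h^2 + 94*h - 120) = (h - 5)*(h + 2)*(h + 3)*(h^3 - h^2 - 14*h + 24) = (h - 5)*(h - 2)*(h + 2)*(h + 3)*(h^2 + h - 12) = (h - 5)*(h - 3)*(h - 2)*(h + 2)*(h + 3)*(h + 4)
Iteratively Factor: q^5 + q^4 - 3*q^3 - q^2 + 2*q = (q - 1)*(q^4 + 2*q^3 - q^2 - 2*q) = (q - 1)*(q + 1)*(q^3 + q^2 - 2*q) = (q - 1)*(q + 1)*(q + 2)*(q^2 - q) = q*(q - 1)*(q + 1)*(q + 2)*(q - 1)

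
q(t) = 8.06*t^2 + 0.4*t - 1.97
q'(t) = 16.12*t + 0.4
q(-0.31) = -1.32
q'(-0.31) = -4.60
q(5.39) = 234.35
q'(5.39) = 87.29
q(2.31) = 41.96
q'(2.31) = 37.64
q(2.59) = 53.13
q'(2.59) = 42.15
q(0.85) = 4.19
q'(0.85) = 14.10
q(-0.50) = -0.16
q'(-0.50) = -7.66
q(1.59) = 19.04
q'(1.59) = 26.03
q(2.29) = 41.21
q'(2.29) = 37.31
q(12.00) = 1163.47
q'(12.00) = 193.84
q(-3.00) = 69.37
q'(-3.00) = -47.96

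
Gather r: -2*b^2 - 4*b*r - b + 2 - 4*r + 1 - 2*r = -2*b^2 - b + r*(-4*b - 6) + 3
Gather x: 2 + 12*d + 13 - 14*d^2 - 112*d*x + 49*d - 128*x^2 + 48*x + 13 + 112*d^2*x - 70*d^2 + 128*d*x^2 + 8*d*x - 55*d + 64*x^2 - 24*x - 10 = -84*d^2 + 6*d + x^2*(128*d - 64) + x*(112*d^2 - 104*d + 24) + 18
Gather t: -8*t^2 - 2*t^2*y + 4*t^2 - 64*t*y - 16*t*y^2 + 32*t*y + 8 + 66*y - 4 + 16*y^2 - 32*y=t^2*(-2*y - 4) + t*(-16*y^2 - 32*y) + 16*y^2 + 34*y + 4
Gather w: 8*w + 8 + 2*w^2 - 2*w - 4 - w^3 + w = -w^3 + 2*w^2 + 7*w + 4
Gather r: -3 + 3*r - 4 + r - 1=4*r - 8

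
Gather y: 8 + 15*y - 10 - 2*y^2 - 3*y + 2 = -2*y^2 + 12*y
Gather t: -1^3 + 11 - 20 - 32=-42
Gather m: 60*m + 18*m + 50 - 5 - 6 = 78*m + 39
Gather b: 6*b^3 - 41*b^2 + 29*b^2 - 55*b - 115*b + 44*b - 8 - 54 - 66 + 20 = 6*b^3 - 12*b^2 - 126*b - 108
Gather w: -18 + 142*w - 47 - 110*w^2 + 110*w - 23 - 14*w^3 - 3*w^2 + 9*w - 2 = -14*w^3 - 113*w^2 + 261*w - 90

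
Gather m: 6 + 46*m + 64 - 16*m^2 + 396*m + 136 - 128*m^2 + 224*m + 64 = -144*m^2 + 666*m + 270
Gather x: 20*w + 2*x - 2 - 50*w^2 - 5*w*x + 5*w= -50*w^2 + 25*w + x*(2 - 5*w) - 2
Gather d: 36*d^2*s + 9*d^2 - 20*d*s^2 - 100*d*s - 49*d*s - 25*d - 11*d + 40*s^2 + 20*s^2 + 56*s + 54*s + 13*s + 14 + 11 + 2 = d^2*(36*s + 9) + d*(-20*s^2 - 149*s - 36) + 60*s^2 + 123*s + 27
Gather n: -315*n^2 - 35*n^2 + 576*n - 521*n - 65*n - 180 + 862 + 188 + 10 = -350*n^2 - 10*n + 880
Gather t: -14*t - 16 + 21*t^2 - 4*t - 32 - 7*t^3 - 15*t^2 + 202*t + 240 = -7*t^3 + 6*t^2 + 184*t + 192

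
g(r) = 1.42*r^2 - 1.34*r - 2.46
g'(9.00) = 24.22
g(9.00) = 100.50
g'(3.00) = 7.18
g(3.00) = 6.30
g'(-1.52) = -5.66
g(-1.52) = 2.86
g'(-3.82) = -12.19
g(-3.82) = 23.38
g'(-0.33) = -2.28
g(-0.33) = -1.86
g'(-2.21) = -7.62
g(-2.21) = 7.44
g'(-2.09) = -7.28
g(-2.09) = 6.54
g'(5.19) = 13.40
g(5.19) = 28.83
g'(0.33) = -0.40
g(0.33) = -2.75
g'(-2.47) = -8.35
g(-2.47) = 9.51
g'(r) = 2.84*r - 1.34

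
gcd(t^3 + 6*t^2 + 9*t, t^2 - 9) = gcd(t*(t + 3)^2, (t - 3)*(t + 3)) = t + 3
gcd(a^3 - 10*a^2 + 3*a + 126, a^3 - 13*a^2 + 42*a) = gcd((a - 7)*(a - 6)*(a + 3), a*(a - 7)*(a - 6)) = a^2 - 13*a + 42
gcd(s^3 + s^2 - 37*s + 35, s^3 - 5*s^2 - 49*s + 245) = s^2 + 2*s - 35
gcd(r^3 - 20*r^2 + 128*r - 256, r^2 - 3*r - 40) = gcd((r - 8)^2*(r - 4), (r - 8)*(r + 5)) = r - 8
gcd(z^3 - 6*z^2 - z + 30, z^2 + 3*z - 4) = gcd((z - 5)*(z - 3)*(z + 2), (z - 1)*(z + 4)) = 1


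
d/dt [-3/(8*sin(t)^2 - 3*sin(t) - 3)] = 3*(16*sin(t) - 3)*cos(t)/(-8*sin(t)^2 + 3*sin(t) + 3)^2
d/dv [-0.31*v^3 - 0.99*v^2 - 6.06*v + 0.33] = -0.93*v^2 - 1.98*v - 6.06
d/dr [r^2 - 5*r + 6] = 2*r - 5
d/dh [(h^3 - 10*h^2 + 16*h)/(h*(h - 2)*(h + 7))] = 15/(h^2 + 14*h + 49)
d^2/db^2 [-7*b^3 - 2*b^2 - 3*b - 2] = -42*b - 4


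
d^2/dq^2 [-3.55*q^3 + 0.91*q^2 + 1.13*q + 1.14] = 1.82 - 21.3*q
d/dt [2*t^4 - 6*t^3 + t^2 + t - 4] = 8*t^3 - 18*t^2 + 2*t + 1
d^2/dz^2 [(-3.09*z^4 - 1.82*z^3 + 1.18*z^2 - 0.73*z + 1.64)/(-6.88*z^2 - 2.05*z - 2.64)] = (292.526592*z^6 + 261.48816*z^5 + 414.660078*z^4 + 319.145996*z^3 - 19.643232*z^2 - 142.230144*z + 21.44132)/(325.660672*z^6 + 291.10656*z^5 + 461.628048*z^4 + 232.022485*z^3 + 177.136344*z^2 + 42.86304*z + 18.399744)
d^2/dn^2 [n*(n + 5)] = 2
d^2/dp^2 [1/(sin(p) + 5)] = (5*sin(p) + cos(p)^2 + 1)/(sin(p) + 5)^3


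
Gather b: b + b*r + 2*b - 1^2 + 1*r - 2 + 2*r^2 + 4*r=b*(r + 3) + 2*r^2 + 5*r - 3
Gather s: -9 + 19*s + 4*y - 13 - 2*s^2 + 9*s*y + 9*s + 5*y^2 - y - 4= -2*s^2 + s*(9*y + 28) + 5*y^2 + 3*y - 26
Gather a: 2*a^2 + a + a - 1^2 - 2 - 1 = 2*a^2 + 2*a - 4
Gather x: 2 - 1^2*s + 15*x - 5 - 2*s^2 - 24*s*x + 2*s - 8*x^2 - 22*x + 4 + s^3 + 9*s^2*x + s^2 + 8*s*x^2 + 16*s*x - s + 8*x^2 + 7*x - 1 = s^3 - s^2 + 8*s*x^2 + x*(9*s^2 - 8*s)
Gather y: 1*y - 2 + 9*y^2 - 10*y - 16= 9*y^2 - 9*y - 18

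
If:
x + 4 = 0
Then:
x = -4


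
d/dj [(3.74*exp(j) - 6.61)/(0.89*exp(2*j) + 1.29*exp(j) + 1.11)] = (-3.3286*exp(2*j) + 11.7658*exp(j) + 12.6783)*exp(j)/(0.7921*exp(4*j) + 2.2962*exp(3*j) + 3.6399*exp(2*j) + 2.8638*exp(j) + 1.2321)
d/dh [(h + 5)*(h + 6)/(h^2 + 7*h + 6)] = -4/(h^2 + 2*h + 1)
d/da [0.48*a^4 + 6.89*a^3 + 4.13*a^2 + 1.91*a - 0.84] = 1.92*a^3 + 20.67*a^2 + 8.26*a + 1.91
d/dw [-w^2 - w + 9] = -2*w - 1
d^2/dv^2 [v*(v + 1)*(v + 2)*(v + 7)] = 12*v^2 + 60*v + 46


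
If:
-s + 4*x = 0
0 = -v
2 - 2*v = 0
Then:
No Solution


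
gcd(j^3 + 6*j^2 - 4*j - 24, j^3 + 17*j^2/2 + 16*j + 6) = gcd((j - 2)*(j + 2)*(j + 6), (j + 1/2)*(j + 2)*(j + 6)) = j^2 + 8*j + 12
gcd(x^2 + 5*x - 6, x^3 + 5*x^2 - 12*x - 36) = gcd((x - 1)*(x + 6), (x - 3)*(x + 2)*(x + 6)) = x + 6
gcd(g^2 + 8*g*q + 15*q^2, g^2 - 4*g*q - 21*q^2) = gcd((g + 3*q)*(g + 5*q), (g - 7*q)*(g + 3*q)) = g + 3*q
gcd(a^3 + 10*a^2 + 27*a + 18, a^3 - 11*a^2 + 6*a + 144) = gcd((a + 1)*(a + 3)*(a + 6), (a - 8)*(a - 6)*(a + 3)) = a + 3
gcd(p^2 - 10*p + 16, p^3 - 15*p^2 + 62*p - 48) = p - 8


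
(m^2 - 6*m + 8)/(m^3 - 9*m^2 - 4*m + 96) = (m - 2)/(m^2 - 5*m - 24)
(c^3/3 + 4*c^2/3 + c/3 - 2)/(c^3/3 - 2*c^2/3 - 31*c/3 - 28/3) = (-c^3 - 4*c^2 - c + 6)/(-c^3 + 2*c^2 + 31*c + 28)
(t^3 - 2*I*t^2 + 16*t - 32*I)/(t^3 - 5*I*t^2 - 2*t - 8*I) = (t + 4*I)/(t + I)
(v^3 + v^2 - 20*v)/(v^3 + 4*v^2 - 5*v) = (v - 4)/(v - 1)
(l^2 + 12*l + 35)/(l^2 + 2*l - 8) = (l^2 + 12*l + 35)/(l^2 + 2*l - 8)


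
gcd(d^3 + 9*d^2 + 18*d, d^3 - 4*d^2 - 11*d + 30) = d + 3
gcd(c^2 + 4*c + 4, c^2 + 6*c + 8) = c + 2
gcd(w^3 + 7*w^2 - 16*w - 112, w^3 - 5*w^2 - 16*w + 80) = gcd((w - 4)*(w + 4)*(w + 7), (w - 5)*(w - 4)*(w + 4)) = w^2 - 16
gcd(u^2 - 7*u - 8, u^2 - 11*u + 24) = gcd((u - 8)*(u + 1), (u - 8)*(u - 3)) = u - 8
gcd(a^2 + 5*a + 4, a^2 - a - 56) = 1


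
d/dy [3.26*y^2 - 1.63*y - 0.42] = 6.52*y - 1.63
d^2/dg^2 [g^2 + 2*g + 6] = 2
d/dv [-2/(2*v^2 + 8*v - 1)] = 8*(v + 2)/(2*v^2 + 8*v - 1)^2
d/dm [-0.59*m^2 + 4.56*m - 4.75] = 4.56 - 1.18*m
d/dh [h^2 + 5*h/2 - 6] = 2*h + 5/2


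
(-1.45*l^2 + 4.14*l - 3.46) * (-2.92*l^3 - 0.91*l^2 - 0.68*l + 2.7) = 4.234*l^5 - 10.7693*l^4 + 7.3218*l^3 - 3.5816*l^2 + 13.5308*l - 9.342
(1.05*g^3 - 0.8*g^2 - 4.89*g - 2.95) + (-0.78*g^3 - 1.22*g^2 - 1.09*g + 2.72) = 0.27*g^3 - 2.02*g^2 - 5.98*g - 0.23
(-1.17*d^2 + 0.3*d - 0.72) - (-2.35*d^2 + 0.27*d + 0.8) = 1.18*d^2 + 0.03*d - 1.52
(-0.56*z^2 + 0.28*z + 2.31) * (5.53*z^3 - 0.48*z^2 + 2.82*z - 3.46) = -3.0968*z^5 + 1.8172*z^4 + 11.0607*z^3 + 1.6184*z^2 + 5.5454*z - 7.9926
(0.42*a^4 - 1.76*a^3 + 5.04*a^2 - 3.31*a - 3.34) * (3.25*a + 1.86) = 1.365*a^5 - 4.9388*a^4 + 13.1064*a^3 - 1.3831*a^2 - 17.0116*a - 6.2124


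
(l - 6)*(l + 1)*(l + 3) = l^3 - 2*l^2 - 21*l - 18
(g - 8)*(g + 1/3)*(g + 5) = g^3 - 8*g^2/3 - 41*g - 40/3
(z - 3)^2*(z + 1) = z^3 - 5*z^2 + 3*z + 9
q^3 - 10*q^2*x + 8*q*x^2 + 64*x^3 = (q - 8*x)*(q - 4*x)*(q + 2*x)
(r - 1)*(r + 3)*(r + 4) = r^3 + 6*r^2 + 5*r - 12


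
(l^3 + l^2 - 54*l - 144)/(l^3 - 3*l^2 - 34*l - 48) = (l + 6)/(l + 2)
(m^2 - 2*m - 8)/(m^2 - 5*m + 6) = (m^2 - 2*m - 8)/(m^2 - 5*m + 6)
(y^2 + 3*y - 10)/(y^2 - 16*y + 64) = (y^2 + 3*y - 10)/(y^2 - 16*y + 64)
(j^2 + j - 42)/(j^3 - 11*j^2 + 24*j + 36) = (j + 7)/(j^2 - 5*j - 6)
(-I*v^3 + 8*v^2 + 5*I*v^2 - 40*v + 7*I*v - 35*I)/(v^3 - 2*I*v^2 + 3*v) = (-I*v^2 + v*(7 + 5*I) - 35)/(v*(v - 3*I))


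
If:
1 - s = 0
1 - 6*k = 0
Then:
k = 1/6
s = 1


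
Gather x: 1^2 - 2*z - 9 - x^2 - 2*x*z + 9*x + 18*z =-x^2 + x*(9 - 2*z) + 16*z - 8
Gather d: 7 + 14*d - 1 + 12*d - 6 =26*d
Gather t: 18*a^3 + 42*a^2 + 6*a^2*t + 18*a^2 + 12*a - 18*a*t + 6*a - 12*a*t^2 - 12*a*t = 18*a^3 + 60*a^2 - 12*a*t^2 + 18*a + t*(6*a^2 - 30*a)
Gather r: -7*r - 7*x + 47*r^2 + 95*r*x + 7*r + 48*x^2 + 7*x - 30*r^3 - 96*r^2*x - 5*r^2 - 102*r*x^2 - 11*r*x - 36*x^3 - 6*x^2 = -30*r^3 + r^2*(42 - 96*x) + r*(-102*x^2 + 84*x) - 36*x^3 + 42*x^2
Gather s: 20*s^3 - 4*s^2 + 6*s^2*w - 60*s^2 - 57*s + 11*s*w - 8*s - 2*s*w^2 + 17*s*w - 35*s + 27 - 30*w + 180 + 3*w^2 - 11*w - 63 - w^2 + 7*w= 20*s^3 + s^2*(6*w - 64) + s*(-2*w^2 + 28*w - 100) + 2*w^2 - 34*w + 144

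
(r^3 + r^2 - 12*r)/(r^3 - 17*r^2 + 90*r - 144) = r*(r + 4)/(r^2 - 14*r + 48)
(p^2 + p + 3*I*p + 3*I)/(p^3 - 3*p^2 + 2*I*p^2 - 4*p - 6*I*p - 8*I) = (p + 3*I)/(p^2 + 2*p*(-2 + I) - 8*I)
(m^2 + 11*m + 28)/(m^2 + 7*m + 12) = (m + 7)/(m + 3)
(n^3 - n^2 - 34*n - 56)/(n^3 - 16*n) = (n^2 - 5*n - 14)/(n*(n - 4))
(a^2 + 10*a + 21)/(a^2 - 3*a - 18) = (a + 7)/(a - 6)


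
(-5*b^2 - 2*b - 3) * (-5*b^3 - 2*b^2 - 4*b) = 25*b^5 + 20*b^4 + 39*b^3 + 14*b^2 + 12*b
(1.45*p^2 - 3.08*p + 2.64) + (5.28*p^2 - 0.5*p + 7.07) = 6.73*p^2 - 3.58*p + 9.71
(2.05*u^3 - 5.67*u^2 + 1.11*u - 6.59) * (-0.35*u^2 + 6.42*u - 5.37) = -0.7175*u^5 + 15.1455*u^4 - 47.7984*u^3 + 39.8806*u^2 - 48.2685*u + 35.3883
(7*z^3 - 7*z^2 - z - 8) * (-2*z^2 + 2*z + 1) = -14*z^5 + 28*z^4 - 5*z^3 + 7*z^2 - 17*z - 8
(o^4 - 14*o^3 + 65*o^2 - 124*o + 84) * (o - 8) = o^5 - 22*o^4 + 177*o^3 - 644*o^2 + 1076*o - 672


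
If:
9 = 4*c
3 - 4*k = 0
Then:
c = 9/4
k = 3/4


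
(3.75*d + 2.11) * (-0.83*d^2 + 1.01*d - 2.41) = -3.1125*d^3 + 2.0362*d^2 - 6.9064*d - 5.0851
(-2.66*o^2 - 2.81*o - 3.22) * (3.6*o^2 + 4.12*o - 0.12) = -9.576*o^4 - 21.0752*o^3 - 22.85*o^2 - 12.9292*o + 0.3864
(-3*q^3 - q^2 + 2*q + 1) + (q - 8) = -3*q^3 - q^2 + 3*q - 7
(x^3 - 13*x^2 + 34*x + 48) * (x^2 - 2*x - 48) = x^5 - 15*x^4 + 12*x^3 + 604*x^2 - 1728*x - 2304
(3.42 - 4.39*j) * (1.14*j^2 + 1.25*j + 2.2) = -5.0046*j^3 - 1.5887*j^2 - 5.383*j + 7.524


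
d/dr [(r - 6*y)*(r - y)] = 2*r - 7*y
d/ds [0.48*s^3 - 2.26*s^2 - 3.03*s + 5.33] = 1.44*s^2 - 4.52*s - 3.03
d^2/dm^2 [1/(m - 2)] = 2/(m - 2)^3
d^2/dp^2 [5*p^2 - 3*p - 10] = 10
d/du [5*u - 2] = 5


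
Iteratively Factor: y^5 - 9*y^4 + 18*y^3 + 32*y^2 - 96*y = (y)*(y^4 - 9*y^3 + 18*y^2 + 32*y - 96) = y*(y - 4)*(y^3 - 5*y^2 - 2*y + 24) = y*(y - 4)*(y - 3)*(y^2 - 2*y - 8) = y*(y - 4)^2*(y - 3)*(y + 2)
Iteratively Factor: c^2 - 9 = (c - 3)*(c + 3)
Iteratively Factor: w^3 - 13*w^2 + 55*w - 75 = (w - 3)*(w^2 - 10*w + 25) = (w - 5)*(w - 3)*(w - 5)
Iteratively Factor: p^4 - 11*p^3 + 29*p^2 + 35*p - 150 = (p - 5)*(p^3 - 6*p^2 - p + 30) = (p - 5)*(p - 3)*(p^2 - 3*p - 10) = (p - 5)^2*(p - 3)*(p + 2)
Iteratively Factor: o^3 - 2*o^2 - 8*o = (o - 4)*(o^2 + 2*o) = o*(o - 4)*(o + 2)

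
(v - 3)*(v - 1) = v^2 - 4*v + 3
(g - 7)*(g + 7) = g^2 - 49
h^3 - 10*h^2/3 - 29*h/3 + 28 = (h - 4)*(h - 7/3)*(h + 3)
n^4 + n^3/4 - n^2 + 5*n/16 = n*(n - 1/2)^2*(n + 5/4)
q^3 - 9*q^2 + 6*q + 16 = (q - 8)*(q - 2)*(q + 1)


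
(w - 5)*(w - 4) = w^2 - 9*w + 20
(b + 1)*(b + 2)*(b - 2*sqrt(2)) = b^3 - 2*sqrt(2)*b^2 + 3*b^2 - 6*sqrt(2)*b + 2*b - 4*sqrt(2)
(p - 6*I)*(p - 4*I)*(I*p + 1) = I*p^3 + 11*p^2 - 34*I*p - 24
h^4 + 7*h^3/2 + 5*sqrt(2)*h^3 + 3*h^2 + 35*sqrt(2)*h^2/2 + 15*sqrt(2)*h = h*(h + 3/2)*(h + 2)*(h + 5*sqrt(2))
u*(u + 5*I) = u^2 + 5*I*u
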